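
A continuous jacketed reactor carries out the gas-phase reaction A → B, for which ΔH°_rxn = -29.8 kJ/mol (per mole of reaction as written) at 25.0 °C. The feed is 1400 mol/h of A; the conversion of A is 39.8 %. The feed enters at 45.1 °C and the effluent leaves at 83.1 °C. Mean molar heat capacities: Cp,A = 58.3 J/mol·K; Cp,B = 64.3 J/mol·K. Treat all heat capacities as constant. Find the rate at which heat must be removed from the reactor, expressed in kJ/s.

Q_out = 3.70 kJ/s

Extent of reaction ξ = 0.398 × 1400 = 557.2 mol/h
Reaction term: ξ·ΔH°_rxn = 557.2 × -29.8 = -16605 kJ/h
Sensible, feed 45.1→25 °C: -1640.6 kJ/h
Outlet flows (mol/h): A 842.8, B 557.2
Sensible, products 25→83.1 °C: 4936.4 kJ/h
Q = ΔH = -13309 kJ/h = -3.6969 kW
Heat removed = 3.6969 kJ/s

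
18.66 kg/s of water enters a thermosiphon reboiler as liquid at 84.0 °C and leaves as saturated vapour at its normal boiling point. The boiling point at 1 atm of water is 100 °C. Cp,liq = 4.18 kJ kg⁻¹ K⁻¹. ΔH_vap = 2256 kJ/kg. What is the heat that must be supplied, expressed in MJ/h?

Q = 156000 MJ/h

liquid 84.0→100 °C: 66.88 kJ/kg
vaporisation at 100 °C: 2256 kJ/kg
Δh = 66.88 + 2256 = 2322.9 kJ/kg
Q = ṁ·Δh = 18.66 kg/s × 2322.9 kJ/kg = 43345 kJ/s
|Q| = 43345 kW = 156040 MJ/h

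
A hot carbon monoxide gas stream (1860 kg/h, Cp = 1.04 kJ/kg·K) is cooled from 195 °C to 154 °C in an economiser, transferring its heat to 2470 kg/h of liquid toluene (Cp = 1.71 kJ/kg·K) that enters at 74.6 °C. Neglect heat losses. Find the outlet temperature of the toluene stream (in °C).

T_c,out = 93.4 °C

Heat released by hot stream: Q = 1860 × 1.04 × (195 − 154) = 79310 kJ/h
Energy balance on cold side (adiabatic exchanger): Q = ṁ_c·Cp_c·(T_c,out − T_c,in)
T_c,out = 74.6 + 79310/(2470 × 1.71) = 93.377 °C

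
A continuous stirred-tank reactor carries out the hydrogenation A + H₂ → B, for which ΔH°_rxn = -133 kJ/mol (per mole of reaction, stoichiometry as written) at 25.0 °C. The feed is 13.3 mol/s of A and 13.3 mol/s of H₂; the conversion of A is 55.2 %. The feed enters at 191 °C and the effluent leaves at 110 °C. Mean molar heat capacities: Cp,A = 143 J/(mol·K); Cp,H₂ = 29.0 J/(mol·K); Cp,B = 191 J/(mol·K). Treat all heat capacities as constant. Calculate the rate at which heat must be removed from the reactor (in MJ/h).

Extent of reaction ξ = 0.552 × 13.3 = 7.3416 mol/s
Reaction term: ξ·ΔH°_rxn = 7.3416 × -133 = -976.43 kJ/s
Sensible, feed 191→25 °C: -379.74 kJ/s
Outlet flows (mol/s): A 5.9584, H₂ 5.9584, B 7.3416
Sensible, products 25→110 °C: 206.3 kJ/s
Q = ΔH = -1149.9 kJ/s = -1149.9 kW
Heat removed = 4139.5 MJ/h

Q_out = 4140 MJ/h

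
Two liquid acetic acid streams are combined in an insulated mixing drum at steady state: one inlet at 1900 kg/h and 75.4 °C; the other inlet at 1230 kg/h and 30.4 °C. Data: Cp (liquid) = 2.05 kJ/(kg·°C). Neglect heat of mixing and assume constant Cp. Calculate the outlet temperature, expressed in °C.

T_out = 57.7 °C

Adiabatic, steady state ⇒ Σ ṁᵢCp,ᵢ(T_out − Tᵢ) = 0
T_out = Σ ṁᵢCp,ᵢTᵢ / Σ ṁᵢCp,ᵢ
      = 370340 / 6416.5 = 57.716 °C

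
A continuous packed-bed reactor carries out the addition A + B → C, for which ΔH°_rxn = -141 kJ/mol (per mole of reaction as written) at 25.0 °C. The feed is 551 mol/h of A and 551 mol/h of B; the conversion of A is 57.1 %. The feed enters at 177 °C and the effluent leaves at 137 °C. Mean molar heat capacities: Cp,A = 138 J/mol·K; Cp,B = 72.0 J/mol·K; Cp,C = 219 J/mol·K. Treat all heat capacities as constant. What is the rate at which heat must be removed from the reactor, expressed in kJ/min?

Q_out = 811 kJ/min

Extent of reaction ξ = 0.571 × 551 = 314.62 mol/h
Reaction term: ξ·ΔH°_rxn = 314.62 × -141 = -44362 kJ/h
Sensible, feed 177→25 °C: -17588 kJ/h
Outlet flows (mol/h): A 236.38, B 236.38, C 314.62
Sensible, products 25→137 °C: 13277 kJ/h
Q = ΔH = -48673 kJ/h = -13.52 kW
Heat removed = 811.21 kJ/min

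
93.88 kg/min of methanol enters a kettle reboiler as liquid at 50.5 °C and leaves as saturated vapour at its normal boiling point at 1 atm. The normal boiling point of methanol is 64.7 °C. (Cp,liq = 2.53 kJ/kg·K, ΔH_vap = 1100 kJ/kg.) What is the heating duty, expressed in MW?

Q = 1.78 MW

liquid 50.5→64.7 °C: 35.926 kJ/kg
vaporisation at 64.7 °C: 1100 kJ/kg
Δh = 35.926 + 1100 = 1135.9 kJ/kg
Q = ṁ·Δh = 93.88 kg/min × 1135.9 kJ/kg = 106640 kJ/min
|Q| = 1777.3 kW = 1.7773 MW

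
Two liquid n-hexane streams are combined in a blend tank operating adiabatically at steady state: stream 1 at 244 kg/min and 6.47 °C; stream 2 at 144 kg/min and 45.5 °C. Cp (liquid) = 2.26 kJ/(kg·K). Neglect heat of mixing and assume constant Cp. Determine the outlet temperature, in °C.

Energy balance with Q = 0: Σ ṁᵢCp,ᵢ(T_out − Tᵢ) = 0
Σ ṁᵢCp,ᵢTᵢ = 244×2.26×6.47 + 144×2.26×45.5 = 18375
Σ ṁᵢCp,ᵢ = 244×2.26 + 144×2.26 = 876.88
T_out = 18375 / 876.88 = 20.955 °C

T_out = 21.0 °C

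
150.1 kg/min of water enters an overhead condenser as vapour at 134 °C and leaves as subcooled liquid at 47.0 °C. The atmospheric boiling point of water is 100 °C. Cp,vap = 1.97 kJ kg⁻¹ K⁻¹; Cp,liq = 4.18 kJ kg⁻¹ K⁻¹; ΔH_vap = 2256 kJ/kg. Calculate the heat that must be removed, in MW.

Q_c = 6.37 MW

vapour 134→100 °C: -66.98 kJ/kg
condensation at 100 °C: -2256 kJ/kg
liquid 100→47.0 °C: -221.54 kJ/kg
Δh = -66.98 + -2256 + -221.54 = -2544.5 kJ/kg
Q = ṁ·Δh = 150.1 kg/min × -2544.5 kJ/kg = -381930 kJ/min
|Q| = 6365.5 kW = 6.3655 MW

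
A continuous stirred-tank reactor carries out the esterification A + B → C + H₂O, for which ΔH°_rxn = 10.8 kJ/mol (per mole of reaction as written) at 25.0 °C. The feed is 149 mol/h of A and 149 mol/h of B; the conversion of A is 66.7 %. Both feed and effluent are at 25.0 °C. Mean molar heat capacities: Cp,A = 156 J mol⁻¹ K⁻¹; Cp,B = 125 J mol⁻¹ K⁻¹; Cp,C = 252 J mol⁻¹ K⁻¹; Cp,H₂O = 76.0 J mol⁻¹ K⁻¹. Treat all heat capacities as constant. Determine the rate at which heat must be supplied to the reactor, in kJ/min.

Q_in = 17.9 kJ/min

Extent of reaction ξ = 0.667 × 149 = 99.383 mol/h
Reaction term: ξ·ΔH°_rxn = 99.383 × 10.8 = 1073.3 kJ/h
Q = ΔH = 1073.3 kJ/h = 0.29815 kW
Heat supplied = 17.889 kJ/min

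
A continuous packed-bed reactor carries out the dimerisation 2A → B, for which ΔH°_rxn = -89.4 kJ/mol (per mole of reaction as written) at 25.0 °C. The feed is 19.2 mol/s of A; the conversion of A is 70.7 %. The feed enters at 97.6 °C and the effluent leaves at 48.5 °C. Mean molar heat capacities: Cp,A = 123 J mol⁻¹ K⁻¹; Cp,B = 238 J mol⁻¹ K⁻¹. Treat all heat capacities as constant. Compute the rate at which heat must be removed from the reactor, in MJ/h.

Extent of reaction ξ = 0.707 × 19.2 / 2 = 6.7872 mol/s
Reaction term: ξ·ΔH°_rxn = 6.7872 × -89.4 = -606.78 kJ/s
Sensible, feed 97.6→25 °C: -171.45 kJ/s
Outlet flows (mol/s): A 5.6256, B 6.7872
Sensible, products 25→48.5 °C: 54.222 kJ/s
Q = ΔH = -724.01 kJ/s = -724.01 kW
Heat removed = 2606.4 MJ/h

Q_out = 2610 MJ/h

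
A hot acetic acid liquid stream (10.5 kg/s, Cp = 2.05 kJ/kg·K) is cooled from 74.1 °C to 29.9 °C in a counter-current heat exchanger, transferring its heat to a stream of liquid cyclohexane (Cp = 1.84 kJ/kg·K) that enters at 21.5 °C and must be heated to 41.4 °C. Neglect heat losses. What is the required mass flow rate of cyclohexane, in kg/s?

ṁ_c = 26.0 kg/s

Heat released by hot stream: Q = 10.5 × 2.05 × (74.1 − 29.9) = 951.4 kJ/s
Energy balance on cold side (adiabatic exchanger): Q = ṁ_c·Cp_c·(T_c,out − T_c,in)
ṁ_c = 951.4 / [1.84 × (41.4 − 21.5)] = 25.983 kg/s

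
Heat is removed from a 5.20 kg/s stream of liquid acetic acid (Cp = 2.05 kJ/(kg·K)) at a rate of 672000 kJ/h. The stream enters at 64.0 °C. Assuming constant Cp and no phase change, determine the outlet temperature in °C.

T_out = 46.5 °C

Q = 672000 kJ/h = 186.67 kJ/s
ΔT = Q/(ṁ·Cp) = 186.67/(5.20×2.05) = 17.511 K
T_out = 64.0 − 17.511 = 46.489 °C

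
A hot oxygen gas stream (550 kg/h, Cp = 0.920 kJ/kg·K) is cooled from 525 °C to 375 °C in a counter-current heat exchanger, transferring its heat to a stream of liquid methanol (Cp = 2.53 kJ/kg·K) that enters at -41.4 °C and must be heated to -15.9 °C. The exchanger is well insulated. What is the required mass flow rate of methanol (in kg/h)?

Heat released by hot stream: Q = 550 × 0.920 × (525 − 375) = 75900 kJ/h
Energy balance on cold side (adiabatic exchanger): Q = ṁ_c·Cp_c·(T_c,out − T_c,in)
ṁ_c = 75900 / [2.53 × (-15.9 − -41.4)] = 1176.5 kg/h

ṁ_c = 1180 kg/h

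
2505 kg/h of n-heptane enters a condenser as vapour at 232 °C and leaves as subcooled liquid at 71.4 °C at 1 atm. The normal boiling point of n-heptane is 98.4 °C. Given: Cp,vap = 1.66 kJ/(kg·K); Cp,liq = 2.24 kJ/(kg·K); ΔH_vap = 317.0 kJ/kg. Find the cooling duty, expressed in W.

vapour 232→98.4 °C: -221.78 kJ/kg
condensation at 98.4 °C: -317 kJ/kg
liquid 98.4→71.4 °C: -60.48 kJ/kg
Δh = -221.78 + -317 + -60.48 = -599.26 kJ/kg
Q = ṁ·Δh = 2505 kg/h × -599.26 kJ/kg = -1.5011e+06 kJ/h
|Q| = 416.98 kW = 416980 W

Q_c = 417000 W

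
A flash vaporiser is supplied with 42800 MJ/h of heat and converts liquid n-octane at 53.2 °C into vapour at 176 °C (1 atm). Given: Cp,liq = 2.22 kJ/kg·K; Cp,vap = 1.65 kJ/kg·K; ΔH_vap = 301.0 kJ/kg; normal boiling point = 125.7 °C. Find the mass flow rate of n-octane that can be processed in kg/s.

ṁ = 21.8 kg/s

Δh = 2.22×(125.7−53.2) + 301.0 + 1.65×(176−125.7) = 544.95 kJ/kg
Q = 42800 MJ/h = 11889 kJ/s = 11889 kJ/s
ṁ = Q/Δh = 11889 / 544.95 = 21.817 kg/s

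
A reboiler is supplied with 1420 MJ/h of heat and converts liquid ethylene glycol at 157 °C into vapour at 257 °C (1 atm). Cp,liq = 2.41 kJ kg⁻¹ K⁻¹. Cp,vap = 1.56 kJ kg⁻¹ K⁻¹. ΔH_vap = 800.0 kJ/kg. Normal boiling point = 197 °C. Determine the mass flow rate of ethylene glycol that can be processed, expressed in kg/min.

ṁ = 23.9 kg/min

Δh = 2.41×(197−157) + 800.0 + 1.56×(257−197) = 990 kJ/kg
Q = 1420 MJ/h = 394.44 kJ/s = 23667 kJ/min
ṁ = Q/Δh = 23667 / 990 = 23.906 kg/min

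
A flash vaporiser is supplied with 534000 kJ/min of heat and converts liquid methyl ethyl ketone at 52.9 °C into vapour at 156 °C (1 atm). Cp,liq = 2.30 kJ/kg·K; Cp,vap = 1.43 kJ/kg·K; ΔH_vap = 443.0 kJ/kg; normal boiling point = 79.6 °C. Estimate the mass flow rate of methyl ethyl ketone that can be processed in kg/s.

Δh = 2.30×(79.6−52.9) + 443.0 + 1.43×(156−79.6) = 613.66 kJ/kg
Q = 534000 kJ/min = 8900 kJ/s = 8900 kJ/s
ṁ = Q/Δh = 8900 / 613.66 = 14.503 kg/s

ṁ = 14.5 kg/s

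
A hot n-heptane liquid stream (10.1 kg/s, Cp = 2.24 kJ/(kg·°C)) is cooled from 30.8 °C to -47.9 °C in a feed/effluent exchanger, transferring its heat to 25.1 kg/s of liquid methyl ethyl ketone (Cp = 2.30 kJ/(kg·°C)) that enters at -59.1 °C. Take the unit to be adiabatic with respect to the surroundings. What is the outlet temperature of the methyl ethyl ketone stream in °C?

Heat released by hot stream: Q = 10.1 × 2.24 × (30.8 − -47.9) = 1780.5 kJ/s
Energy balance on cold side (adiabatic exchanger): Q = ṁ_c·Cp_c·(T_c,out − T_c,in)
T_c,out = -59.1 + 1780.5/(25.1 × 2.30) = -28.258 °C

T_c,out = -28.3 °C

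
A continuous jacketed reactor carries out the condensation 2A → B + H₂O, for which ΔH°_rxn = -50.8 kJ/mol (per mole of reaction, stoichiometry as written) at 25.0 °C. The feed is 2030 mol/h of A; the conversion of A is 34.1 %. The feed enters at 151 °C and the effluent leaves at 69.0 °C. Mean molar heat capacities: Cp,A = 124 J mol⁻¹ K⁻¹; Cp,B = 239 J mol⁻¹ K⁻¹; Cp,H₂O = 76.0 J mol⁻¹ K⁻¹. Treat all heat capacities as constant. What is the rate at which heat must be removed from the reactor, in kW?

Q_out = 10.3 kW

Extent of reaction ξ = 0.341 × 2030 / 2 = 346.12 mol/h
Reaction term: ξ·ΔH°_rxn = 346.12 × -50.8 = -17583 kJ/h
Sensible, feed 151→25 °C: -31717 kJ/h
Outlet flows (mol/h): A 1337.8, B 346.12, H₂O 346.12
Sensible, products 25→69.0 °C: 12096 kJ/h
Q = ΔH = -37203 kJ/h = -10.334 kW
Heat removed = 10.334 kW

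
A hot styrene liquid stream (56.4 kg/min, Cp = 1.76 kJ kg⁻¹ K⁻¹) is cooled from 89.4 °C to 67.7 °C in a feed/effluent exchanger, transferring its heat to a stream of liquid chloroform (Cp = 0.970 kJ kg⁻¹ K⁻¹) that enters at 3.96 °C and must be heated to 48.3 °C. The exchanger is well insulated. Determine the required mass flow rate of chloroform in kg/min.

ṁ_c = 50.1 kg/min

Heat released by hot stream: Q = 56.4 × 1.76 × (89.4 − 67.7) = 2154 kJ/min
Energy balance on cold side (adiabatic exchanger): Q = ṁ_c·Cp_c·(T_c,out − T_c,in)
ṁ_c = 2154 / [0.970 × (48.3 − 3.96)] = 50.082 kg/min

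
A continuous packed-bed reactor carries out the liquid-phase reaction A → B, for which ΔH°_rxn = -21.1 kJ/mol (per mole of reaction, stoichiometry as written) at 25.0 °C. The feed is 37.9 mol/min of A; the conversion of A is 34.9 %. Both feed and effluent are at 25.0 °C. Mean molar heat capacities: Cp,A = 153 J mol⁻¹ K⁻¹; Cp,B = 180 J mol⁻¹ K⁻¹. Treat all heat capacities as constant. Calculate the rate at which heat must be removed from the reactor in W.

Extent of reaction ξ = 0.349 × 37.9 = 13.227 mol/min
Reaction term: ξ·ΔH°_rxn = 13.227 × -21.1 = -279.09 kJ/min
Q = ΔH = -279.09 kJ/min = -4.6515 kW
Heat removed = 4651.5 W

Q_out = 4650 W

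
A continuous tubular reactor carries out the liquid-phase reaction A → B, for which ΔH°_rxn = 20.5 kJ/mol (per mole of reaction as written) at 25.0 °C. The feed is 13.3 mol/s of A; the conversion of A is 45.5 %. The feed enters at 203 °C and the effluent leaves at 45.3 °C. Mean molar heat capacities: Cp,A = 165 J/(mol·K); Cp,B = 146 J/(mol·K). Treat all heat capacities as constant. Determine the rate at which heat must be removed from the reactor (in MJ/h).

Extent of reaction ξ = 0.455 × 13.3 = 6.0515 mol/s
Reaction term: ξ·ΔH°_rxn = 6.0515 × 20.5 = 124.06 kJ/s
Sensible, feed 203→25 °C: -390.62 kJ/s
Outlet flows (mol/s): A 7.2485, B 6.0515
Sensible, products 25→45.3 °C: 42.214 kJ/s
Q = ΔH = -224.35 kJ/s = -224.35 kW
Heat removed = 807.66 MJ/h

Q_out = 808 MJ/h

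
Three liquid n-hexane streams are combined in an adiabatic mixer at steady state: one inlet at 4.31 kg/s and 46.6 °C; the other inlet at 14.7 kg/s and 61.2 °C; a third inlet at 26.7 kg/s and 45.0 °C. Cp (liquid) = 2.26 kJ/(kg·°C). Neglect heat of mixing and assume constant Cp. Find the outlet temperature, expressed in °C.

T_out = 50.4 °C

No heat crosses the boundary, so H_out = H_in.
T_out = Σ ṁᵢCp,ᵢTᵢ / Σ ṁᵢCp,ᵢ
      = 5202.5 / 103.3 = 50.361 °C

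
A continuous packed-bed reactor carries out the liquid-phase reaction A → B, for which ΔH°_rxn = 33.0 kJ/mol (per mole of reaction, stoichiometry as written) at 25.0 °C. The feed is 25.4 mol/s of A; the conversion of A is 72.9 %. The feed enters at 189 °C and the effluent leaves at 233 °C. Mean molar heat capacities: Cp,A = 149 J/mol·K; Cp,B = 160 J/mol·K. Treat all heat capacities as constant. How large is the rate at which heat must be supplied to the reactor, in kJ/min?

Extent of reaction ξ = 0.729 × 25.4 = 18.517 mol/s
Reaction term: ξ·ΔH°_rxn = 18.517 × 33.0 = 611.05 kJ/s
Sensible, feed 189→25 °C: -620.67 kJ/s
Outlet flows (mol/s): A 6.8834, B 18.517
Sensible, products 25→233 °C: 829.56 kJ/s
Q = ΔH = 819.94 kJ/s = 819.94 kW
Heat supplied = 49196 kJ/min

Q_in = 49200 kJ/min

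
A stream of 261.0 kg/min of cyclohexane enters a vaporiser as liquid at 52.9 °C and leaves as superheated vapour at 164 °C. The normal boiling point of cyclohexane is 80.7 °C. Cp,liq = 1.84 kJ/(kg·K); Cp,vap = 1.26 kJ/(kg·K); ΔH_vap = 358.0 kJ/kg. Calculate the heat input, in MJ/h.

Q = 8050 MJ/h

liquid 52.9→80.7 °C: 51.152 kJ/kg
vaporisation at 80.7 °C: 358 kJ/kg
vapour 80.7→164 °C: 104.96 kJ/kg
Δh = 51.152 + 358 + 104.96 = 514.11 kJ/kg
Q = ṁ·Δh = 261.0 kg/min × 514.11 kJ/kg = 134180 kJ/min
|Q| = 2236.4 kW = 8051 MJ/h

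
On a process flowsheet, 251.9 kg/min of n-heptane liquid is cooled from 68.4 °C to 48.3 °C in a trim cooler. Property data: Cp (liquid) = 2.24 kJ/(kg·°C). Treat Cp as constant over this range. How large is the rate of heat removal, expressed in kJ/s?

Q = ṁ·Cp·ΔT = 251.9 × 2.24 × (48.3 − 68.4) = -11342 kJ/min
Converting: 11342 / 60 s = 189.03 kW

Q_c = 189 kJ/s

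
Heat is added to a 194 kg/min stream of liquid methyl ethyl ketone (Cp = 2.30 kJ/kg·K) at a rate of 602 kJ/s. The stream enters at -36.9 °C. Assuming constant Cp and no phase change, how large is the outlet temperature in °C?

Q = 602 kJ/s = 36120 kJ/min
ΔT = Q/(ṁ·Cp) = 36120/(194×2.30) = 80.95 K
T_out = -36.9 + 80.95 = 44.05 °C

T_out = 44.1 °C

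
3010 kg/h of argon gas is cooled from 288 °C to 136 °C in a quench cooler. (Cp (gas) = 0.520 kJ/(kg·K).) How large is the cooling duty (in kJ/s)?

Q_c = 66.1 kJ/s

Q = ṁ·Cp·ΔT = 3010 × 0.520 × (136 − 288) = -237910 kJ/h
Converting: 237910 / 3600 s = 66.086 kW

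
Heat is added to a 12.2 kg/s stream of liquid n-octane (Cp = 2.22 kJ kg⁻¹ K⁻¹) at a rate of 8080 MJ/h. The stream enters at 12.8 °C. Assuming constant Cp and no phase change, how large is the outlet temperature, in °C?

T_out = 95.7 °C

Q = 8080 MJ/h = 2244.4 kJ/s
ΔT = Q/(ṁ·Cp) = 2244.4/(12.2×2.22) = 82.87 K
T_out = 12.8 + 82.87 = 95.67 °C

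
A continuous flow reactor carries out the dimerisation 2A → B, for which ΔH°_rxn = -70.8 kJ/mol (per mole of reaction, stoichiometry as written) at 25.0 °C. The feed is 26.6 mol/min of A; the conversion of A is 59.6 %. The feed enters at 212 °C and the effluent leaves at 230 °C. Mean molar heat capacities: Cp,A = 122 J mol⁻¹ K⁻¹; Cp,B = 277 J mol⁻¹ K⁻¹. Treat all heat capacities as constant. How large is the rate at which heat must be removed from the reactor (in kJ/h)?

Q_out = 27000 kJ/h

Extent of reaction ξ = 0.596 × 26.6 / 2 = 7.9268 mol/min
Reaction term: ξ·ΔH°_rxn = 7.9268 × -70.8 = -561.22 kJ/min
Sensible, feed 212→25 °C: -606.85 kJ/min
Outlet flows (mol/min): A 10.746, B 7.9268
Sensible, products 25→230 °C: 718.89 kJ/min
Q = ΔH = -449.18 kJ/min = -7.4863 kW
Heat removed = 26951 kJ/h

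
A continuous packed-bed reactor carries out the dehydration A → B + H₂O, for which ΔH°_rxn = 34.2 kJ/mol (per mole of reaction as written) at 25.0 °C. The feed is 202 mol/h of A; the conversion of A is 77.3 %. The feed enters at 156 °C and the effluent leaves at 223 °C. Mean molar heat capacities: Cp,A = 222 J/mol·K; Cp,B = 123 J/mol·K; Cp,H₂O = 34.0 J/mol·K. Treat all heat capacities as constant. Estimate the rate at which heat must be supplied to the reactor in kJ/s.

Extent of reaction ξ = 0.773 × 202 = 156.15 mol/h
Reaction term: ξ·ΔH°_rxn = 156.15 × 34.2 = 5340.2 kJ/h
Sensible, feed 156→25 °C: -5874.6 kJ/h
Outlet flows (mol/h): A 45.854, B 156.15, H₂O 156.15
Sensible, products 25→223 °C: 6869.5 kJ/h
Q = ΔH = 6335.1 kJ/h = 1.7598 kW
Heat supplied = 1.7598 kJ/s

Q_in = 1.76 kJ/s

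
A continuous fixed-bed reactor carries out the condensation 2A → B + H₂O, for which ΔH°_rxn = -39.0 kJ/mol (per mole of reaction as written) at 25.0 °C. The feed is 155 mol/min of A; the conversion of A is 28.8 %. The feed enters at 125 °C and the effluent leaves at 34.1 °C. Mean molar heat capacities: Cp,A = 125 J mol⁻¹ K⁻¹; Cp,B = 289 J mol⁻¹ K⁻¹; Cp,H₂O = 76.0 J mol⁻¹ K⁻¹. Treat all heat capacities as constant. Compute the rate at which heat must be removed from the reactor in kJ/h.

Q_out = 156000 kJ/h

Extent of reaction ξ = 0.288 × 155 / 2 = 22.32 mol/min
Reaction term: ξ·ΔH°_rxn = 22.32 × -39.0 = -870.48 kJ/min
Sensible, feed 125→25 °C: -1937.5 kJ/min
Outlet flows (mol/min): A 110.36, B 22.32, H₂O 22.32
Sensible, products 25→34.1 °C: 199.67 kJ/min
Q = ΔH = -2608.3 kJ/min = -43.472 kW
Heat removed = 156500 kJ/h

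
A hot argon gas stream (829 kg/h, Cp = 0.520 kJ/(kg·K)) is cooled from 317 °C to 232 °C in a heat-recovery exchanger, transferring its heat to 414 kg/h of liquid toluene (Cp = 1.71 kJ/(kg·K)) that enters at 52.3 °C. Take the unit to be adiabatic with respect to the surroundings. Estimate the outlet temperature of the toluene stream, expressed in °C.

Heat released by hot stream: Q = 829 × 0.520 × (317 − 232) = 36642 kJ/h
Energy balance on cold side (adiabatic exchanger): Q = ṁ_c·Cp_c·(T_c,out − T_c,in)
T_c,out = 52.3 + 36642/(414 × 1.71) = 104.06 °C

T_c,out = 104 °C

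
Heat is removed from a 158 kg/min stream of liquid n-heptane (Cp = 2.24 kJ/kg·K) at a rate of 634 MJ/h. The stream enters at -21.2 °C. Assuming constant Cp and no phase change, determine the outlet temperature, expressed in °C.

Q = 634 MJ/h = 10567 kJ/min
ΔT = Q/(ṁ·Cp) = 10567/(158×2.24) = 29.856 K
T_out = -21.2 − 29.856 = -51.056 °C

T_out = -51.1 °C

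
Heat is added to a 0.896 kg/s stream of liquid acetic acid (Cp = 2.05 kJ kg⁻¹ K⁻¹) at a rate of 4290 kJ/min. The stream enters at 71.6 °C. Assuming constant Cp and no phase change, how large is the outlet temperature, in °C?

T_out = 111 °C

Q = 4290 kJ/min = 71.5 kJ/s
ΔT = Q/(ṁ·Cp) = 71.5/(0.896×2.05) = 38.926 K
T_out = 71.6 + 38.926 = 110.53 °C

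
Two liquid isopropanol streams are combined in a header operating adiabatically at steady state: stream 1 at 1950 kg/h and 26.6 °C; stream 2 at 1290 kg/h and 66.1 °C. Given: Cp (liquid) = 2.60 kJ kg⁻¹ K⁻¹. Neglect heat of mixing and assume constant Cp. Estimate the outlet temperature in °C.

T_out = 42.3 °C

No heat crosses the boundary, so H_out = H_in.
T_out = Σ ṁᵢCp,ᵢTᵢ / Σ ṁᵢCp,ᵢ
      = 356560 / 8424 = 42.327 °C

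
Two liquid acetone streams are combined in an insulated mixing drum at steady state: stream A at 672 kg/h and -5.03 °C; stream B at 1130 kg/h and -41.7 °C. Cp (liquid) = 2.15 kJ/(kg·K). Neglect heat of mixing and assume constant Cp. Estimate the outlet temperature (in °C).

Adiabatic, steady state ⇒ Σ ṁᵢCp,ᵢ(T_out − Tᵢ) = 0
Σ ṁᵢCp,ᵢTᵢ = 672×2.15×-5.03 + 1130×2.15×-41.7 = -108580
Σ ṁᵢCp,ᵢ = 672×2.15 + 1130×2.15 = 3874.3
T_out = -108580 / 3874.3 = -28.025 °C

T_out = -28.0 °C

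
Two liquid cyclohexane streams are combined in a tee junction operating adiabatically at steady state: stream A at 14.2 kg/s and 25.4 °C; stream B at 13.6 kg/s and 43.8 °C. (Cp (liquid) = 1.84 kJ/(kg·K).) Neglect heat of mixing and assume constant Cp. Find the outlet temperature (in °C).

T_out = 34.4 °C

Adiabatic, steady state ⇒ Σ ṁᵢCp,ᵢ(T_out − Tᵢ) = 0
T_out = Σ ṁᵢCp,ᵢTᵢ / Σ ṁᵢCp,ᵢ
      = 1759.7 / 51.152 = 34.401 °C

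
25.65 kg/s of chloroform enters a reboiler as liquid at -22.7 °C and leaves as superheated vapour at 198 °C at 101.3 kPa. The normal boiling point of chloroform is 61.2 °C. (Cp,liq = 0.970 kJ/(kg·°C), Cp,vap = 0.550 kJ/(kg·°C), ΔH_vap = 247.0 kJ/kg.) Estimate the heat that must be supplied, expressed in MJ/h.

Q = 37300 MJ/h

liquid -22.7→61.2 °C: 81.383 kJ/kg
vaporisation at 61.2 °C: 247 kJ/kg
vapour 61.2→198 °C: 75.24 kJ/kg
Δh = 81.383 + 247 + 75.24 = 403.62 kJ/kg
Q = ṁ·Δh = 25.65 kg/s × 403.62 kJ/kg = 10353 kJ/s
|Q| = 10353 kW = 37271 MJ/h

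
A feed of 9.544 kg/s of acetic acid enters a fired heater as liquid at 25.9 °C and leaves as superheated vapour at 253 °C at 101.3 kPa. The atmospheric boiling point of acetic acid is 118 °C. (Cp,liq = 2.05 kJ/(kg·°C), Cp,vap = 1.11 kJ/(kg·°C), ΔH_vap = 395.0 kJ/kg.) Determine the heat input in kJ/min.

Q = 420000 kJ/min

liquid 25.9→118 °C: 188.8 kJ/kg
vaporisation at 118 °C: 395 kJ/kg
vapour 118→253 °C: 149.85 kJ/kg
Δh = 188.8 + 395 + 149.85 = 733.65 kJ/kg
Q = ṁ·Δh = 9.544 kg/s × 733.65 kJ/kg = 7002 kJ/s
|Q| = 7002 kW = 420120 kJ/min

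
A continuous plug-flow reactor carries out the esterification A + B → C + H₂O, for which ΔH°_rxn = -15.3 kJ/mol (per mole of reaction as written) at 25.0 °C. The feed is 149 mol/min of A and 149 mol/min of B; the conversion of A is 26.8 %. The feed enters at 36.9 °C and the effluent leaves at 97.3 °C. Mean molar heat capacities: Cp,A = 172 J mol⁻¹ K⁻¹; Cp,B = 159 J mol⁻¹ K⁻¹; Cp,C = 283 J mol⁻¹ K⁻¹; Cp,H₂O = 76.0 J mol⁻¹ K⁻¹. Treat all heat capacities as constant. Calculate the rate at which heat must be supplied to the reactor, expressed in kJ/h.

Q_in = 147000 kJ/h

Extent of reaction ξ = 0.268 × 149 = 39.932 mol/min
Reaction term: ξ·ΔH°_rxn = 39.932 × -15.3 = -610.96 kJ/min
Sensible, feed 36.9→25 °C: -586.9 kJ/min
Outlet flows (mol/min): A 109.07, B 109.07, C 39.932, H₂O 39.932
Sensible, products 25→97.3 °C: 3646.6 kJ/min
Q = ΔH = 2448.7 kJ/min = 40.812 kW
Heat supplied = 146920 kJ/h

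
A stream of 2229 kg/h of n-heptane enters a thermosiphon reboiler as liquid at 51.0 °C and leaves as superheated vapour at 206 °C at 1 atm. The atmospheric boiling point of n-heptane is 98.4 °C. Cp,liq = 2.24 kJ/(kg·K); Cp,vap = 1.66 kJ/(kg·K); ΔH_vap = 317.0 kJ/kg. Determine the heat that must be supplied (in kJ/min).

liquid 51.0→98.4 °C: 106.18 kJ/kg
vaporisation at 98.4 °C: 317 kJ/kg
vapour 98.4→206 °C: 178.62 kJ/kg
Δh = 106.18 + 317 + 178.62 = 601.79 kJ/kg
Q = ṁ·Δh = 2229 kg/h × 601.79 kJ/kg = 1.3414e+06 kJ/h
|Q| = 372.61 kW = 22357 kJ/min

Q = 22400 kJ/min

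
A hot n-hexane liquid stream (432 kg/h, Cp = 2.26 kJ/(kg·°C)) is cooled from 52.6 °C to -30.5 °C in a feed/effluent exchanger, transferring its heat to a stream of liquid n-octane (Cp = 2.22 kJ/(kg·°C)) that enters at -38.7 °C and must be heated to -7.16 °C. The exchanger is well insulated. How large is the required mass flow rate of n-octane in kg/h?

ṁ_c = 1160 kg/h

Heat released by hot stream: Q = 432 × 2.26 × (52.6 − -30.5) = 81132 kJ/h
Energy balance on cold side (adiabatic exchanger): Q = ṁ_c·Cp_c·(T_c,out − T_c,in)
ṁ_c = 81132 / [2.22 × (-7.16 − -38.7)] = 1158.7 kg/h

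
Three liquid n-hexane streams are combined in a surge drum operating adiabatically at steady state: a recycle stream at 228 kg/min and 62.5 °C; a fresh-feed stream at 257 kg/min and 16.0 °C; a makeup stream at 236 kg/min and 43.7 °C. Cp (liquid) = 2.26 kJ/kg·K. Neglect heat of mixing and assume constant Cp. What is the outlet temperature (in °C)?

T_out = 39.8 °C

No heat crosses the boundary, so H_out = H_in.
Σ ṁᵢCp,ᵢTᵢ = 228×2.26×62.5 + 257×2.26×16.0 + 236×2.26×43.7 = 64806
Σ ṁᵢCp,ᵢ = 228×2.26 + 257×2.26 + 236×2.26 = 1629.5
T_out = 64806 / 1629.5 = 39.771 °C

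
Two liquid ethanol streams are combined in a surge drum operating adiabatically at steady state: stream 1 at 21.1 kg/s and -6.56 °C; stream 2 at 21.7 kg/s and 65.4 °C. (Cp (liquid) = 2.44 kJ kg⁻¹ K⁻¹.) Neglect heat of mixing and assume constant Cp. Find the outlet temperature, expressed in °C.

T_out = 29.9 °C

Energy balance with Q = 0: Σ ṁᵢCp,ᵢ(T_out − Tᵢ) = 0
T_out = Σ ṁᵢCp,ᵢTᵢ / Σ ṁᵢCp,ᵢ
      = 3125.1 / 104.43 = 29.924 °C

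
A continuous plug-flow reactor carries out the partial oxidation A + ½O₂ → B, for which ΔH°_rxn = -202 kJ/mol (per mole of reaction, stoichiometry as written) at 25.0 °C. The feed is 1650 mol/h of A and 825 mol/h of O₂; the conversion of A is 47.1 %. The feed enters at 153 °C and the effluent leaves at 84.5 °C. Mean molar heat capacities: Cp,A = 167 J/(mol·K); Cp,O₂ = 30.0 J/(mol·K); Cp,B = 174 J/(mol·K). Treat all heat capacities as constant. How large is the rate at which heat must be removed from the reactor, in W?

Q_out = 49400 W

Extent of reaction ξ = 0.471 × 1650 = 777.15 mol/h
Reaction term: ξ·ΔH°_rxn = 777.15 × -202 = -156980 kJ/h
Sensible, feed 153→25 °C: -38438 kJ/h
Outlet flows (mol/h): A 872.85, O₂ 436.43, B 777.15
Sensible, products 25→84.5 °C: 17498 kJ/h
Q = ΔH = -177920 kJ/h = -49.424 kW
Heat removed = 49424 W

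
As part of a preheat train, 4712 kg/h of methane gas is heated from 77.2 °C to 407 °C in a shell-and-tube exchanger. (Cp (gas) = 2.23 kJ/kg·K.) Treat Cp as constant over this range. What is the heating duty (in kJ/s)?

Q = 963 kJ/s

Q = ṁ·Cp·ΔT = 4712 × 2.23 × (407 − 77.2) = 3.4655e+06 kJ/h
Converting: 3.4655e+06 / 3600 s = 962.63 kW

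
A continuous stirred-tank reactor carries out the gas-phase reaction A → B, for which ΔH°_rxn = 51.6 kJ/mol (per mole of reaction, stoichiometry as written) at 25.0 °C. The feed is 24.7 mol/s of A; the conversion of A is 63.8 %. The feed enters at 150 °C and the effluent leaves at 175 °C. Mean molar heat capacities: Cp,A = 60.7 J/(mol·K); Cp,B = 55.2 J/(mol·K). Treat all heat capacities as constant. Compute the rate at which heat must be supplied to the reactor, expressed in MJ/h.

Extent of reaction ξ = 0.638 × 24.7 = 15.759 mol/s
Reaction term: ξ·ΔH°_rxn = 15.759 × 51.6 = 813.14 kJ/s
Sensible, feed 150→25 °C: -187.41 kJ/s
Outlet flows (mol/s): A 8.9414, B 15.759
Sensible, products 25→175 °C: 211.89 kJ/s
Q = ΔH = 837.63 kJ/s = 837.63 kW
Heat supplied = 3015.5 MJ/h

Q_in = 3020 MJ/h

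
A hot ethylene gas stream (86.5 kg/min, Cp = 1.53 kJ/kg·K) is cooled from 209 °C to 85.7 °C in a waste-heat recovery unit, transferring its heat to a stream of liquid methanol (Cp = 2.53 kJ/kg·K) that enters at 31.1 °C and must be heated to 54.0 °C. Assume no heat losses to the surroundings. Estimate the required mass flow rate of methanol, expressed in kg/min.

ṁ_c = 282 kg/min

Heat released by hot stream: Q = 86.5 × 1.53 × (209 − 85.7) = 16318 kJ/min
Energy balance on cold side (adiabatic exchanger): Q = ṁ_c·Cp_c·(T_c,out − T_c,in)
ṁ_c = 16318 / [2.53 × (54.0 − 31.1)] = 281.65 kg/min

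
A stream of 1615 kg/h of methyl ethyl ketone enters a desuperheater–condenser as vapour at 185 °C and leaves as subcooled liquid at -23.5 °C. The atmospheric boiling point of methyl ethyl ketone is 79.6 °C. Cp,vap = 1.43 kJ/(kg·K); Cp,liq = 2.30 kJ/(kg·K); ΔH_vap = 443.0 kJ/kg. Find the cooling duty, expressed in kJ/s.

vapour 185→79.6 °C: -150.72 kJ/kg
condensation at 79.6 °C: -443 kJ/kg
liquid 79.6→-23.5 °C: -237.13 kJ/kg
Δh = -150.72 + -443 + -237.13 = -830.85 kJ/kg
Q = ṁ·Δh = 1615 kg/h × -830.85 kJ/kg = -1.3418e+06 kJ/h
|Q| = 372.73 kW

Q_c = 373 kJ/s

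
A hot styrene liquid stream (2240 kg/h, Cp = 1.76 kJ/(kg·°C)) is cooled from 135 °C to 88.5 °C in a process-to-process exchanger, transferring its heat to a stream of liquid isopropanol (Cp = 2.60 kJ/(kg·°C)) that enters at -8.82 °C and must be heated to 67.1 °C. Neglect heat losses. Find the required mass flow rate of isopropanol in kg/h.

Heat released by hot stream: Q = 2240 × 1.76 × (135 − 88.5) = 183320 kJ/h
Energy balance on cold side (adiabatic exchanger): Q = ṁ_c·Cp_c·(T_c,out − T_c,in)
ṁ_c = 183320 / [2.60 × (67.1 − -8.82)] = 928.72 kg/h

ṁ_c = 929 kg/h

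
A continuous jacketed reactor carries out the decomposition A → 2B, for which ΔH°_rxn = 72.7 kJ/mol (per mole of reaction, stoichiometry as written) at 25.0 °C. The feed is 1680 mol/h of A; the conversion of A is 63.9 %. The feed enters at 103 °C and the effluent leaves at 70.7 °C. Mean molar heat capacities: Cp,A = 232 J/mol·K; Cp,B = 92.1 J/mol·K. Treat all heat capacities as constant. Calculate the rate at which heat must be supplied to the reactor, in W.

Q_in = 17500 W

Extent of reaction ξ = 0.639 × 1680 = 1073.5 mol/h
Reaction term: ξ·ΔH°_rxn = 1073.5 × 72.7 = 78045 kJ/h
Sensible, feed 103→25 °C: -30401 kJ/h
Outlet flows (mol/h): A 606.48, B 2147
Sensible, products 25→70.7 °C: 15467 kJ/h
Q = ΔH = 63111 kJ/h = 17.531 kW
Heat supplied = 17531 W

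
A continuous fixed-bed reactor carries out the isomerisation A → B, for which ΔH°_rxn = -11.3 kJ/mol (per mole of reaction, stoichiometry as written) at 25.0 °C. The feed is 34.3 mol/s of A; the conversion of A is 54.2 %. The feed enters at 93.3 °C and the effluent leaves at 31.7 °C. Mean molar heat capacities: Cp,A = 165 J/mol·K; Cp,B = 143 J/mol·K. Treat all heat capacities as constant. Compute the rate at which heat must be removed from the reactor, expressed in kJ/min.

Q_out = 33700 kJ/min

Extent of reaction ξ = 0.542 × 34.3 = 18.591 mol/s
Reaction term: ξ·ΔH°_rxn = 18.591 × -11.3 = -210.07 kJ/s
Sensible, feed 93.3→25 °C: -386.54 kJ/s
Outlet flows (mol/s): A 15.709, B 18.591
Sensible, products 25→31.7 °C: 35.178 kJ/s
Q = ΔH = -561.44 kJ/s = -561.44 kW
Heat removed = 33686 kJ/min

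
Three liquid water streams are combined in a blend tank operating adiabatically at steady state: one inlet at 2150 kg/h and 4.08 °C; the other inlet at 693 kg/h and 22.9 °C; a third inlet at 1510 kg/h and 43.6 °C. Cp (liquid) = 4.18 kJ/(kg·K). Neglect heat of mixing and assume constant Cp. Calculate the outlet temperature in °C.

Adiabatic, steady state ⇒ Σ ṁᵢCp,ᵢ(T_out − Tᵢ) = 0
Σ ṁᵢCp,ᵢTᵢ = 2150×4.18×4.08 + 693×4.18×22.9 + 1510×4.18×43.6 = 378200
Σ ṁᵢCp,ᵢ = 2150×4.18 + 693×4.18 + 1510×4.18 = 18196
T_out = 378200 / 18196 = 20.785 °C

T_out = 20.8 °C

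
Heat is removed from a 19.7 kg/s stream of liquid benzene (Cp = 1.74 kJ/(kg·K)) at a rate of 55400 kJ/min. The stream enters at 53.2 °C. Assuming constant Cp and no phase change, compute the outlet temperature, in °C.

T_out = 26.3 °C

Q = 55400 kJ/min = 923.33 kJ/s
ΔT = Q/(ṁ·Cp) = 923.33/(19.7×1.74) = 26.937 K
T_out = 53.2 − 26.937 = 26.263 °C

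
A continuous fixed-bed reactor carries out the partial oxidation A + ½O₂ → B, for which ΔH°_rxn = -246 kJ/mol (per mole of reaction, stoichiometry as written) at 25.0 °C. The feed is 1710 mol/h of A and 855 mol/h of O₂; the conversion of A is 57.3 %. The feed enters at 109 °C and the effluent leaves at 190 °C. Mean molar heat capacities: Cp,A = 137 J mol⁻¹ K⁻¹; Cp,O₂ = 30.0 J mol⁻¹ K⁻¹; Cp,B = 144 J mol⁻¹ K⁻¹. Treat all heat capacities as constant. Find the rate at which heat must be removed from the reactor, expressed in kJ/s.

Extent of reaction ξ = 0.573 × 1710 = 979.83 mol/h
Reaction term: ξ·ΔH°_rxn = 979.83 × -246 = -241040 kJ/h
Sensible, feed 109→25 °C: -21833 kJ/h
Outlet flows (mol/h): A 730.17, O₂ 365.09, B 979.83
Sensible, products 25→190 °C: 41593 kJ/h
Q = ΔH = -221280 kJ/h = -61.466 kW
Heat removed = 61.466 kJ/s

Q_out = 61.5 kJ/s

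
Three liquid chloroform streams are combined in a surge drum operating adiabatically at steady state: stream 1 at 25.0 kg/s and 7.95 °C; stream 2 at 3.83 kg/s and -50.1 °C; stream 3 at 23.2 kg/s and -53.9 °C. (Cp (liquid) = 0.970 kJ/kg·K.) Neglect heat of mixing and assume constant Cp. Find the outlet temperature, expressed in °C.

Adiabatic, steady state ⇒ Σ ṁᵢCp,ᵢ(T_out − Tᵢ) = 0
T_out = Σ ṁᵢCp,ᵢTᵢ / Σ ṁᵢCp,ᵢ
      = -1206.3 / 50.469 = -23.902 °C

T_out = -23.9 °C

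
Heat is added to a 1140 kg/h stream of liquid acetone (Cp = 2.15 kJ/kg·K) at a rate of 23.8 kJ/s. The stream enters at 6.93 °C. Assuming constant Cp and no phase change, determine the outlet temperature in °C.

T_out = 41.9 °C

Q = 23.8 kJ/s = 85680 kJ/h
ΔT = Q/(ṁ·Cp) = 85680/(1140×2.15) = 34.957 K
T_out = 6.93 + 34.957 = 41.887 °C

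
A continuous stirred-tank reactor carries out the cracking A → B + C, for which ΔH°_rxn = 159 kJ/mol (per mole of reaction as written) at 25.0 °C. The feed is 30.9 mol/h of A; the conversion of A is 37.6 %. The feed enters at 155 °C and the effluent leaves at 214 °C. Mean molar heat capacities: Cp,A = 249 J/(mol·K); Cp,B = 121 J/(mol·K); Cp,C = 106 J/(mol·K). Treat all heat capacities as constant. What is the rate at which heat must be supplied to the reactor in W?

Q_in = 626 W

Extent of reaction ξ = 0.376 × 30.9 = 11.618 mol/h
Reaction term: ξ·ΔH°_rxn = 11.618 × 159 = 1847.3 kJ/h
Sensible, feed 155→25 °C: -1000.2 kJ/h
Outlet flows (mol/h): A 19.282, B 11.618, C 11.618
Sensible, products 25→214 °C: 1405.9 kJ/h
Q = ΔH = 2253 kJ/h = 0.62582 kW
Heat supplied = 625.82 W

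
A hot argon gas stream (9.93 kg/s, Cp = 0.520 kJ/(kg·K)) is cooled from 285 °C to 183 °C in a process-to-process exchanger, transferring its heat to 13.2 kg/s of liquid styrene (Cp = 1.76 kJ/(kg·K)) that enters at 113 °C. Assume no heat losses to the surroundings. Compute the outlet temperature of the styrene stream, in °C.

T_c,out = 136 °C

Heat released by hot stream: Q = 9.93 × 0.520 × (285 − 183) = 526.69 kJ/s
Energy balance on cold side (adiabatic exchanger): Q = ṁ_c·Cp_c·(T_c,out − T_c,in)
T_c,out = 113 + 526.69/(13.2 × 1.76) = 135.67 °C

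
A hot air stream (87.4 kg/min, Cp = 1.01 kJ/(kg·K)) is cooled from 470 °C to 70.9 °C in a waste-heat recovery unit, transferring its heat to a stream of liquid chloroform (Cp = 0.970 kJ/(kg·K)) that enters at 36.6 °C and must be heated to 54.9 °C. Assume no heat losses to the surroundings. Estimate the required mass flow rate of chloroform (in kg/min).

Heat released by hot stream: Q = 87.4 × 1.01 × (470 − 70.9) = 35230 kJ/min
Energy balance on cold side (adiabatic exchanger): Q = ṁ_c·Cp_c·(T_c,out − T_c,in)
ṁ_c = 35230 / [0.970 × (54.9 − 36.6)] = 1984.7 kg/min

ṁ_c = 1980 kg/min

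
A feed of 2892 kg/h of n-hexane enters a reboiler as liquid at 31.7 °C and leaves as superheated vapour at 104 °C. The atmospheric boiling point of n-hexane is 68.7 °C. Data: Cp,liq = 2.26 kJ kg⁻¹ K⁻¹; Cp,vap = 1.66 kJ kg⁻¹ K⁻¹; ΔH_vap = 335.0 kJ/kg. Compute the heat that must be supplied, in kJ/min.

liquid 31.7→68.7 °C: 83.62 kJ/kg
vaporisation at 68.7 °C: 335 kJ/kg
vapour 68.7→104 °C: 58.598 kJ/kg
Δh = 83.62 + 335 + 58.598 = 477.22 kJ/kg
Q = ṁ·Δh = 2892 kg/h × 477.22 kJ/kg = 1.3801e+06 kJ/h
|Q| = 383.37 kW = 23002 kJ/min

Q = 23000 kJ/min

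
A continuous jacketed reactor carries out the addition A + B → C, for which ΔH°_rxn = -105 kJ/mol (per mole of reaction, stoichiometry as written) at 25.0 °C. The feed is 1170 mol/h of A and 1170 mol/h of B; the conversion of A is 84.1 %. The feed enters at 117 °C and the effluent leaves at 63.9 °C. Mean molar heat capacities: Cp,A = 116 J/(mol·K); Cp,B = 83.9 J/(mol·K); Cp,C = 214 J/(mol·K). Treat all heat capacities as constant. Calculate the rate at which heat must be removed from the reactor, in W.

Extent of reaction ξ = 0.841 × 1170 = 983.97 mol/h
Reaction term: ξ·ΔH°_rxn = 983.97 × -105 = -103320 kJ/h
Sensible, feed 117→25 °C: -21517 kJ/h
Outlet flows (mol/h): A 186.03, B 186.03, C 983.97
Sensible, products 25→63.9 °C: 9637.7 kJ/h
Q = ΔH = -115200 kJ/h = -31.999 kW
Heat removed = 31999 W

Q_out = 32000 W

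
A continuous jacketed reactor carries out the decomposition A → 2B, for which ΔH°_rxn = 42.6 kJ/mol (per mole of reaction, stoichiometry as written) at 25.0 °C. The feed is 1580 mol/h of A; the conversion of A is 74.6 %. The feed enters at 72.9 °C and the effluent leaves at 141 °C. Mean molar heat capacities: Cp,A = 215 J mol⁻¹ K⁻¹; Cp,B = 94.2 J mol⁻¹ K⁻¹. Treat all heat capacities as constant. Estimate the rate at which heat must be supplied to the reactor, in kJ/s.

Extent of reaction ξ = 0.746 × 1580 = 1178.7 mol/h
Reaction term: ξ·ΔH°_rxn = 1178.7 × 42.6 = 50212 kJ/h
Sensible, feed 72.9→25 °C: -16272 kJ/h
Outlet flows (mol/h): A 401.32, B 2357.4
Sensible, products 25→141 °C: 35768 kJ/h
Q = ΔH = 69708 kJ/h = 19.363 kW
Heat supplied = 19.363 kJ/s

Q_in = 19.4 kJ/s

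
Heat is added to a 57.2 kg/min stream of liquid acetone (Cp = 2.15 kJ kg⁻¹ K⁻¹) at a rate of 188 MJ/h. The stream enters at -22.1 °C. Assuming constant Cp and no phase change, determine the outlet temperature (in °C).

T_out = 3.38 °C

Q = 188 MJ/h = 3133.3 kJ/min
ΔT = Q/(ṁ·Cp) = 3133.3/(57.2×2.15) = 25.478 K
T_out = -22.1 + 25.478 = 3.3784 °C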